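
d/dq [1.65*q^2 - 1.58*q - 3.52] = 3.3*q - 1.58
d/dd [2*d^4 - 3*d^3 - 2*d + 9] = 8*d^3 - 9*d^2 - 2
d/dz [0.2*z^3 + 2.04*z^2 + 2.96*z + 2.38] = 0.6*z^2 + 4.08*z + 2.96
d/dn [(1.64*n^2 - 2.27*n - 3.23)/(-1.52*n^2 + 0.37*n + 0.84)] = (-2.8436*n^2 - 7.064*n - 0.7117)/(2.3104*n^4 - 1.1248*n^3 - 2.4167*n^2 + 0.6216*n + 0.7056)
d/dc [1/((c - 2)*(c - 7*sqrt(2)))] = ((2 - c)*(c - 7*sqrt(2))^2 + (-c + 7*sqrt(2))*(c - 2)^2)/((c - 2)^3*(c - 7*sqrt(2))^3)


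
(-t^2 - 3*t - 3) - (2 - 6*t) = -t^2 + 3*t - 5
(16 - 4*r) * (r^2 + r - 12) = -4*r^3 + 12*r^2 + 64*r - 192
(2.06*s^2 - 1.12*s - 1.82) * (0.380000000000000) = 0.7828*s^2 - 0.4256*s - 0.6916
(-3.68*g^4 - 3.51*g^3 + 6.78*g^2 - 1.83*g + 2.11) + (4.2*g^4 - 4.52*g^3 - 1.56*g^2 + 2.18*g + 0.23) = 0.52*g^4 - 8.03*g^3 + 5.22*g^2 + 0.35*g + 2.34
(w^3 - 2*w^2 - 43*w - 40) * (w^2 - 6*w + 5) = w^5 - 8*w^4 - 26*w^3 + 208*w^2 + 25*w - 200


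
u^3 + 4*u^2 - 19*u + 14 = (u - 2)*(u - 1)*(u + 7)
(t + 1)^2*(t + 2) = t^3 + 4*t^2 + 5*t + 2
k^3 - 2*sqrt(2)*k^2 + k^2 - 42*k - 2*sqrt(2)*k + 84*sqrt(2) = (k - 6)*(k + 7)*(k - 2*sqrt(2))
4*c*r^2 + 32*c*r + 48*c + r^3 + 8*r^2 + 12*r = (4*c + r)*(r + 2)*(r + 6)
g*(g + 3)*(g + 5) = g^3 + 8*g^2 + 15*g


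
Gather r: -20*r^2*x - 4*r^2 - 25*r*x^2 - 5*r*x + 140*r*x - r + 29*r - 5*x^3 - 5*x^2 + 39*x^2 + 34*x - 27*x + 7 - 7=r^2*(-20*x - 4) + r*(-25*x^2 + 135*x + 28) - 5*x^3 + 34*x^2 + 7*x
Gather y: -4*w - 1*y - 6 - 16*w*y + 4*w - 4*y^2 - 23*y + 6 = -4*y^2 + y*(-16*w - 24)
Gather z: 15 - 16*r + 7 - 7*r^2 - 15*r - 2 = -7*r^2 - 31*r + 20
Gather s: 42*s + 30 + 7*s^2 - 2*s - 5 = 7*s^2 + 40*s + 25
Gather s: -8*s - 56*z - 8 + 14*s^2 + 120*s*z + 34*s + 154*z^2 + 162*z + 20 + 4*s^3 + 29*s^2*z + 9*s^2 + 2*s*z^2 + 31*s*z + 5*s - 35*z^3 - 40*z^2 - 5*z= 4*s^3 + s^2*(29*z + 23) + s*(2*z^2 + 151*z + 31) - 35*z^3 + 114*z^2 + 101*z + 12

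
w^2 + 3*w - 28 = (w - 4)*(w + 7)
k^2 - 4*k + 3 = (k - 3)*(k - 1)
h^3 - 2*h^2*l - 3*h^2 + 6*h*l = h*(h - 3)*(h - 2*l)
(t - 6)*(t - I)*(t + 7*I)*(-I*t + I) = -I*t^4 + 6*t^3 + 7*I*t^3 - 42*t^2 - 13*I*t^2 + 36*t + 49*I*t - 42*I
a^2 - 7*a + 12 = (a - 4)*(a - 3)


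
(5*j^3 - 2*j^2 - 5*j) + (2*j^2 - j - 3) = 5*j^3 - 6*j - 3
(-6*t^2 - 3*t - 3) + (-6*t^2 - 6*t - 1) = -12*t^2 - 9*t - 4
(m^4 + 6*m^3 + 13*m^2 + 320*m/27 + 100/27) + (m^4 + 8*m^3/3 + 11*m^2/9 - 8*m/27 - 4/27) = 2*m^4 + 26*m^3/3 + 128*m^2/9 + 104*m/9 + 32/9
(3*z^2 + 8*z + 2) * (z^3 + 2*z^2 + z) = 3*z^5 + 14*z^4 + 21*z^3 + 12*z^2 + 2*z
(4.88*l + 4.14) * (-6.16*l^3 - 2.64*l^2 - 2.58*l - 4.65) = -30.0608*l^4 - 38.3856*l^3 - 23.52*l^2 - 33.3732*l - 19.251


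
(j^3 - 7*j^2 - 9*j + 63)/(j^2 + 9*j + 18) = (j^2 - 10*j + 21)/(j + 6)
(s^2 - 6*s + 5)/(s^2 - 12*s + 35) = (s - 1)/(s - 7)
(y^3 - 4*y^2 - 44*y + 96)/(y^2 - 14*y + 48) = (y^2 + 4*y - 12)/(y - 6)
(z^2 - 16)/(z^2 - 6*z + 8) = (z + 4)/(z - 2)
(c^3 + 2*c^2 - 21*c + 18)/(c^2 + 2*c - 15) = (c^2 + 5*c - 6)/(c + 5)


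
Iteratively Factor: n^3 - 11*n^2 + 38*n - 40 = (n - 5)*(n^2 - 6*n + 8) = (n - 5)*(n - 2)*(n - 4)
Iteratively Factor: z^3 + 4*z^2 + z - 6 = (z + 2)*(z^2 + 2*z - 3) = (z + 2)*(z + 3)*(z - 1)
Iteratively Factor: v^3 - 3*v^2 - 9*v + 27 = (v - 3)*(v^2 - 9) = (v - 3)^2*(v + 3)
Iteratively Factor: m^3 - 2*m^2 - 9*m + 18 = (m - 3)*(m^2 + m - 6) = (m - 3)*(m + 3)*(m - 2)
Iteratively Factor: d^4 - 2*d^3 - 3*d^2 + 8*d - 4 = (d - 2)*(d^3 - 3*d + 2) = (d - 2)*(d - 1)*(d^2 + d - 2) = (d - 2)*(d - 1)^2*(d + 2)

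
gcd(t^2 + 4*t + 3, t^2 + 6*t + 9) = t + 3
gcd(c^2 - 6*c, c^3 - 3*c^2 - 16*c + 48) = 1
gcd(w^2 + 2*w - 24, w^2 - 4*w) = w - 4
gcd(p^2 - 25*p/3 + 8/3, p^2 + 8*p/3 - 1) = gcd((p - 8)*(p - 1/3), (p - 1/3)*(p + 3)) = p - 1/3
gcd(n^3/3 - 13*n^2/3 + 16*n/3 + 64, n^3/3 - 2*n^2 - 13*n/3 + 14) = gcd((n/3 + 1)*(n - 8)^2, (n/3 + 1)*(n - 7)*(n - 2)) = n + 3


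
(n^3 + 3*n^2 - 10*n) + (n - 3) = n^3 + 3*n^2 - 9*n - 3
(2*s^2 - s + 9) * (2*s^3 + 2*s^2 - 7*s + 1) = 4*s^5 + 2*s^4 + 2*s^3 + 27*s^2 - 64*s + 9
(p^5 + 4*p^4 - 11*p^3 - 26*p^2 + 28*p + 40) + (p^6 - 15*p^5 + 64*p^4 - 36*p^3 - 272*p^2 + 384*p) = p^6 - 14*p^5 + 68*p^4 - 47*p^3 - 298*p^2 + 412*p + 40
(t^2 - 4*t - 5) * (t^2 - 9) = t^4 - 4*t^3 - 14*t^2 + 36*t + 45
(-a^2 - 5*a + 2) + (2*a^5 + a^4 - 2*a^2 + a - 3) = 2*a^5 + a^4 - 3*a^2 - 4*a - 1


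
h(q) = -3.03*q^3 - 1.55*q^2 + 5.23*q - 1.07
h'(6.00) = -340.61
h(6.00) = -679.97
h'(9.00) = -758.96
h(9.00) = -2288.42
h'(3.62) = -125.11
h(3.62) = -146.19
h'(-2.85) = -59.77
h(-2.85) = 41.58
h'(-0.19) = 5.49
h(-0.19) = -2.10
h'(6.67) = -419.85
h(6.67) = -934.27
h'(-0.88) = 0.92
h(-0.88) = -4.81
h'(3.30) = -103.99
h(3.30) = -109.58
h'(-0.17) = 5.49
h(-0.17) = -1.99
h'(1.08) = -8.72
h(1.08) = -1.05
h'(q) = -9.09*q^2 - 3.1*q + 5.23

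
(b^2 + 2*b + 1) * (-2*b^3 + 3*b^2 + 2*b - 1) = -2*b^5 - b^4 + 6*b^3 + 6*b^2 - 1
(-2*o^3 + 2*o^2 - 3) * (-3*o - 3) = 6*o^4 - 6*o^2 + 9*o + 9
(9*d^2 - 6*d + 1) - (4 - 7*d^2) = 16*d^2 - 6*d - 3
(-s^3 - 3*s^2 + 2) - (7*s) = -s^3 - 3*s^2 - 7*s + 2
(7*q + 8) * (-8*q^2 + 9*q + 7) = -56*q^3 - q^2 + 121*q + 56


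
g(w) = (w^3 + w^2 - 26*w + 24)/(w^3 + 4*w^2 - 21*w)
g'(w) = (-3*w^2 - 8*w + 21)*(w^3 + w^2 - 26*w + 24)/(w^3 + 4*w^2 - 21*w)^2 + (3*w^2 + 2*w - 26)/(w^3 + 4*w^2 - 21*w)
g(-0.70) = 2.60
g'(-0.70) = 2.41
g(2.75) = 2.86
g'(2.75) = 9.76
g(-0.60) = 2.88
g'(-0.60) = 3.25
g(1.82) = 0.74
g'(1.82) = 0.79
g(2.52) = 1.66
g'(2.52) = 2.80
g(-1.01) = 2.07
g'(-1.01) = 1.19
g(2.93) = 9.05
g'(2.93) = 122.59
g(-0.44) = 3.58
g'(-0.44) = 5.98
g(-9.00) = 1.81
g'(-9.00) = 0.33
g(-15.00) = 1.27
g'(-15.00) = 0.03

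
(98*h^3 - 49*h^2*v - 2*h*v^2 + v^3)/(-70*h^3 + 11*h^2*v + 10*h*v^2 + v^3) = (-7*h + v)/(5*h + v)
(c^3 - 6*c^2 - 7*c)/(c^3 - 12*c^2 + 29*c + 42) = c/(c - 6)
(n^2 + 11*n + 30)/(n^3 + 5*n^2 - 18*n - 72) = (n + 5)/(n^2 - n - 12)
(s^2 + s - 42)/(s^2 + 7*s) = (s - 6)/s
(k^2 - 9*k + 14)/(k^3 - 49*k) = (k - 2)/(k*(k + 7))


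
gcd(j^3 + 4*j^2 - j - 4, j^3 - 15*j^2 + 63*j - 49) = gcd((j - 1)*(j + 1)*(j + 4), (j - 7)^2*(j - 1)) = j - 1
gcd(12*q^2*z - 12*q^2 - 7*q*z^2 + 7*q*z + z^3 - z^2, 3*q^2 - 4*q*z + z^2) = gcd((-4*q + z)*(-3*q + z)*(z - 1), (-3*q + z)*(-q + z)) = -3*q + z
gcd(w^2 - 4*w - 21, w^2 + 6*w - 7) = 1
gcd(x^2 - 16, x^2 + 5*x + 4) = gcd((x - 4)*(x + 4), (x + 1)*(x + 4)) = x + 4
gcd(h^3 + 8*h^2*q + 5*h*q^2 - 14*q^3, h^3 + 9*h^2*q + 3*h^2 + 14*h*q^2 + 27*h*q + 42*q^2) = h^2 + 9*h*q + 14*q^2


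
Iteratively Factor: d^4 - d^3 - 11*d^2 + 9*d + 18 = (d + 1)*(d^3 - 2*d^2 - 9*d + 18) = (d - 2)*(d + 1)*(d^2 - 9) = (d - 2)*(d + 1)*(d + 3)*(d - 3)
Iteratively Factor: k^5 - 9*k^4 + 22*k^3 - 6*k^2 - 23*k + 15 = (k + 1)*(k^4 - 10*k^3 + 32*k^2 - 38*k + 15) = (k - 5)*(k + 1)*(k^3 - 5*k^2 + 7*k - 3) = (k - 5)*(k - 3)*(k + 1)*(k^2 - 2*k + 1) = (k - 5)*(k - 3)*(k - 1)*(k + 1)*(k - 1)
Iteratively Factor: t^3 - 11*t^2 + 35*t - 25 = (t - 5)*(t^2 - 6*t + 5) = (t - 5)^2*(t - 1)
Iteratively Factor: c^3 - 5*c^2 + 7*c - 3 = (c - 3)*(c^2 - 2*c + 1) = (c - 3)*(c - 1)*(c - 1)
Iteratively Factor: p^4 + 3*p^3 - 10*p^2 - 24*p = (p + 4)*(p^3 - p^2 - 6*p) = p*(p + 4)*(p^2 - p - 6) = p*(p + 2)*(p + 4)*(p - 3)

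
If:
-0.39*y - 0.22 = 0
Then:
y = -0.56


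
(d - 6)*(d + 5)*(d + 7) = d^3 + 6*d^2 - 37*d - 210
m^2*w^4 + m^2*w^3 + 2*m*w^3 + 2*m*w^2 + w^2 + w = w*(w + 1)*(m*w + 1)^2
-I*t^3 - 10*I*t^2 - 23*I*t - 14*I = (t + 2)*(t + 7)*(-I*t - I)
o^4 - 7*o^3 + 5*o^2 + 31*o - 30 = (o - 5)*(o - 3)*(o - 1)*(o + 2)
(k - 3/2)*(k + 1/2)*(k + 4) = k^3 + 3*k^2 - 19*k/4 - 3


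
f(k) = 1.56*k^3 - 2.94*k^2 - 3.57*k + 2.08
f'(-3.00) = 56.19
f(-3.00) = -55.79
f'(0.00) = -3.57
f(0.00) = 2.08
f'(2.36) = 8.62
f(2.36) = -2.21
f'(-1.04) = 7.61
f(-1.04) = 0.86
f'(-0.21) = -2.13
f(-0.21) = 2.69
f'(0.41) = -5.19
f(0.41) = 0.23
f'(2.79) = 16.45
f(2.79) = 3.11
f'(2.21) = 6.29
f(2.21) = -3.33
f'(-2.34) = 35.82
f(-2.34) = -25.65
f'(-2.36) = 36.37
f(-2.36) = -26.37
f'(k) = 4.68*k^2 - 5.88*k - 3.57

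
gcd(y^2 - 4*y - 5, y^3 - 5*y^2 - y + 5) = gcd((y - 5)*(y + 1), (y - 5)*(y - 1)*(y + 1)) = y^2 - 4*y - 5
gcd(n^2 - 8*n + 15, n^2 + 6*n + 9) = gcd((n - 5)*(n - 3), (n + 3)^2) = 1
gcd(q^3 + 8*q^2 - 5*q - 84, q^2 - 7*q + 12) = q - 3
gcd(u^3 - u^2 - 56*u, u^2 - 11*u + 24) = u - 8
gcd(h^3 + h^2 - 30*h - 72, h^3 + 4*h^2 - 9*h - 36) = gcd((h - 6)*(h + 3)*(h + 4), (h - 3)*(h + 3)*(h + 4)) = h^2 + 7*h + 12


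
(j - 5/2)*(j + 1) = j^2 - 3*j/2 - 5/2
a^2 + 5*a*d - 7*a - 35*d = (a - 7)*(a + 5*d)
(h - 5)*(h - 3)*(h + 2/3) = h^3 - 22*h^2/3 + 29*h/3 + 10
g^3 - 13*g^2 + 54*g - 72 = (g - 6)*(g - 4)*(g - 3)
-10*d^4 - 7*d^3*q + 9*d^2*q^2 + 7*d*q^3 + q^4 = (-d + q)*(d + q)*(2*d + q)*(5*d + q)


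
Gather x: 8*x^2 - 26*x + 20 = 8*x^2 - 26*x + 20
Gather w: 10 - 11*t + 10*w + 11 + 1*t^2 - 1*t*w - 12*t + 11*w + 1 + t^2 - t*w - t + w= 2*t^2 - 24*t + w*(22 - 2*t) + 22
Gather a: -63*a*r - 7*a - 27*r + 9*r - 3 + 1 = a*(-63*r - 7) - 18*r - 2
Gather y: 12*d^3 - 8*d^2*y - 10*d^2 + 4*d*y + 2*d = 12*d^3 - 10*d^2 + 2*d + y*(-8*d^2 + 4*d)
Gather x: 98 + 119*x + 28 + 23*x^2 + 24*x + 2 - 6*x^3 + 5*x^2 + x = -6*x^3 + 28*x^2 + 144*x + 128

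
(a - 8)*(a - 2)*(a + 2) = a^3 - 8*a^2 - 4*a + 32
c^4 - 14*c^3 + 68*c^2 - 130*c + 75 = (c - 5)^2*(c - 3)*(c - 1)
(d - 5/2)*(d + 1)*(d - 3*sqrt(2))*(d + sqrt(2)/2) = d^4 - 5*sqrt(2)*d^3/2 - 3*d^3/2 - 11*d^2/2 + 15*sqrt(2)*d^2/4 + 9*d/2 + 25*sqrt(2)*d/4 + 15/2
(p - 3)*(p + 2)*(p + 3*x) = p^3 + 3*p^2*x - p^2 - 3*p*x - 6*p - 18*x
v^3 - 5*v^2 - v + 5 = (v - 5)*(v - 1)*(v + 1)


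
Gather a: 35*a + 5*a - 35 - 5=40*a - 40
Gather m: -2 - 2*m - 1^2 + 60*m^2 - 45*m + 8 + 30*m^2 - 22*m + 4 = 90*m^2 - 69*m + 9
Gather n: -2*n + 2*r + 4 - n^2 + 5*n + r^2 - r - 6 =-n^2 + 3*n + r^2 + r - 2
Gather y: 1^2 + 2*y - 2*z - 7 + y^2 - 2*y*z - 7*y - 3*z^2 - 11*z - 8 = y^2 + y*(-2*z - 5) - 3*z^2 - 13*z - 14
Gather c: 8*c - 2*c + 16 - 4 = 6*c + 12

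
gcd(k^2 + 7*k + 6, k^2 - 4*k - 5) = k + 1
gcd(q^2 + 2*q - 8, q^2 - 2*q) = q - 2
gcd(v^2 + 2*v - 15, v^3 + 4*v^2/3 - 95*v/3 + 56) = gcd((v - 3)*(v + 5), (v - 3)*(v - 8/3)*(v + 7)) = v - 3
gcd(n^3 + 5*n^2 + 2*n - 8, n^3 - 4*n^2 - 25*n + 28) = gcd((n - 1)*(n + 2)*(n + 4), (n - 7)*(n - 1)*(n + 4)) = n^2 + 3*n - 4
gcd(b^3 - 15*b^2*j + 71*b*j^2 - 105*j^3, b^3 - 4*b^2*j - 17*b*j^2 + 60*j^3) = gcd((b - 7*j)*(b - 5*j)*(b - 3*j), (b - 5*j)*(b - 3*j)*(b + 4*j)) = b^2 - 8*b*j + 15*j^2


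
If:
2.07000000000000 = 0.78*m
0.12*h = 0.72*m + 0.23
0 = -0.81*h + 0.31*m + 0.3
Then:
No Solution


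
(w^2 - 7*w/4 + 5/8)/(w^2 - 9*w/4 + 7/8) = (4*w - 5)/(4*w - 7)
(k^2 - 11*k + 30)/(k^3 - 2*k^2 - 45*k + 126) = (k - 5)/(k^2 + 4*k - 21)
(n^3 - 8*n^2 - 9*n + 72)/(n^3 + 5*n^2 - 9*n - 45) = (n - 8)/(n + 5)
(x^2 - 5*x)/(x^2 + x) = (x - 5)/(x + 1)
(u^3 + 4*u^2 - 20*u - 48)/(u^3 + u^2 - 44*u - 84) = (u - 4)/(u - 7)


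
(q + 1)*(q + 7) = q^2 + 8*q + 7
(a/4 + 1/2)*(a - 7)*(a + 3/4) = a^3/4 - 17*a^2/16 - 71*a/16 - 21/8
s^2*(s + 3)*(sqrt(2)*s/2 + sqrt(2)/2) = sqrt(2)*s^4/2 + 2*sqrt(2)*s^3 + 3*sqrt(2)*s^2/2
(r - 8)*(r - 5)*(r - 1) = r^3 - 14*r^2 + 53*r - 40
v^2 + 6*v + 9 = (v + 3)^2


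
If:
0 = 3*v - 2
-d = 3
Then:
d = -3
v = 2/3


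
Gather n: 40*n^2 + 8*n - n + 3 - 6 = 40*n^2 + 7*n - 3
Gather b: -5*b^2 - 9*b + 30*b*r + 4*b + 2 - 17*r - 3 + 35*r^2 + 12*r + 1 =-5*b^2 + b*(30*r - 5) + 35*r^2 - 5*r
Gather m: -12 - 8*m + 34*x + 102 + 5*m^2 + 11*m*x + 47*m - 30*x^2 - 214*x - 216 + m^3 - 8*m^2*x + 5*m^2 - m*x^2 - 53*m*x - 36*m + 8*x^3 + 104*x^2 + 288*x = m^3 + m^2*(10 - 8*x) + m*(-x^2 - 42*x + 3) + 8*x^3 + 74*x^2 + 108*x - 126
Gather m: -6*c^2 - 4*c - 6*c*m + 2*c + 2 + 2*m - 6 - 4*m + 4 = -6*c^2 - 2*c + m*(-6*c - 2)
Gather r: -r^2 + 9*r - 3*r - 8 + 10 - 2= -r^2 + 6*r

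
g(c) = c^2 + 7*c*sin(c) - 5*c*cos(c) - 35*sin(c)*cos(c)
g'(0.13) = -36.63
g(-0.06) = 2.42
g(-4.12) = -2.24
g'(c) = 5*c*sin(c) + 7*c*cos(c) + 2*c + 35*sin(c)^2 + 7*sin(c) - 35*cos(c)^2 - 5*cos(c)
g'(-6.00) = -93.09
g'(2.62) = -13.93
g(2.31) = 42.49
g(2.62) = 42.48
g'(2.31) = 14.03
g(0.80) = -15.62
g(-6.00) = 43.68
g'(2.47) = -0.54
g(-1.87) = 3.39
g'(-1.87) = 32.76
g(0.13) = -5.01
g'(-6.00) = -93.09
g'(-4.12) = 12.55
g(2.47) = 43.58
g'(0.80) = 10.93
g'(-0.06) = -40.68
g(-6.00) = 43.68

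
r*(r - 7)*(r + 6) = r^3 - r^2 - 42*r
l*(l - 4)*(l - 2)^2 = l^4 - 8*l^3 + 20*l^2 - 16*l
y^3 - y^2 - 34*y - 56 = (y - 7)*(y + 2)*(y + 4)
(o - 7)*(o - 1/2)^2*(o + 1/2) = o^4 - 15*o^3/2 + 13*o^2/4 + 15*o/8 - 7/8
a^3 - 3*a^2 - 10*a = a*(a - 5)*(a + 2)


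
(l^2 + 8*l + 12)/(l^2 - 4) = (l + 6)/(l - 2)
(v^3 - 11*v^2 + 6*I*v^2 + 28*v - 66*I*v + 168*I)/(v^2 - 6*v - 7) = (v^2 + v*(-4 + 6*I) - 24*I)/(v + 1)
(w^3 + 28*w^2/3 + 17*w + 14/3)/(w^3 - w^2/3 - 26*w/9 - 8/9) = 3*(w^2 + 9*w + 14)/(3*w^2 - 2*w - 8)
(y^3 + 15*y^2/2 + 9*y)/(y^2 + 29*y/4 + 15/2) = 2*y*(2*y + 3)/(4*y + 5)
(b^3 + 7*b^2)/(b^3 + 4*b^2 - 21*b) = b/(b - 3)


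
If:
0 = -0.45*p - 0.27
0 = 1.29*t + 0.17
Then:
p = -0.60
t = -0.13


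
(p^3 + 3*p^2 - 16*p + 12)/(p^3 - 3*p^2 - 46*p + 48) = (p - 2)/(p - 8)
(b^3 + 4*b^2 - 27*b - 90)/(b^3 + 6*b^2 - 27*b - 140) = (b^2 + 9*b + 18)/(b^2 + 11*b + 28)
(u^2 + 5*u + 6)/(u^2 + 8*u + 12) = (u + 3)/(u + 6)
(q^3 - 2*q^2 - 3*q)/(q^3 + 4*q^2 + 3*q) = (q - 3)/(q + 3)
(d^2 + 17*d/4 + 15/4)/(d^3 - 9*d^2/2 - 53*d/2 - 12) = (4*d + 5)/(2*(2*d^2 - 15*d - 8))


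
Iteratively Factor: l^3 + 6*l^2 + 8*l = (l + 2)*(l^2 + 4*l) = (l + 2)*(l + 4)*(l)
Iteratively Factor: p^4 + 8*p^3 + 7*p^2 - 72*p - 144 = (p + 4)*(p^3 + 4*p^2 - 9*p - 36) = (p + 4)^2*(p^2 - 9) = (p - 3)*(p + 4)^2*(p + 3)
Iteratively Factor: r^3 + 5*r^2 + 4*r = (r)*(r^2 + 5*r + 4) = r*(r + 1)*(r + 4)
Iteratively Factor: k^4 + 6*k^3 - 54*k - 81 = (k + 3)*(k^3 + 3*k^2 - 9*k - 27) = (k - 3)*(k + 3)*(k^2 + 6*k + 9) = (k - 3)*(k + 3)^2*(k + 3)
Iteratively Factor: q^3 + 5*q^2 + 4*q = (q + 1)*(q^2 + 4*q) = q*(q + 1)*(q + 4)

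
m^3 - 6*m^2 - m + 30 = (m - 5)*(m - 3)*(m + 2)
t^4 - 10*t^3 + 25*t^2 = t^2*(t - 5)^2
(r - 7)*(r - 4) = r^2 - 11*r + 28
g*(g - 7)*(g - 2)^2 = g^4 - 11*g^3 + 32*g^2 - 28*g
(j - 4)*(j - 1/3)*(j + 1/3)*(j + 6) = j^4 + 2*j^3 - 217*j^2/9 - 2*j/9 + 8/3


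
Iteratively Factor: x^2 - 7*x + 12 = (x - 4)*(x - 3)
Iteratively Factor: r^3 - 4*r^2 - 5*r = (r)*(r^2 - 4*r - 5) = r*(r - 5)*(r + 1)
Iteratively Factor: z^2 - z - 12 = (z + 3)*(z - 4)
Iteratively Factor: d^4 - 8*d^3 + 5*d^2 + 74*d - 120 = (d - 5)*(d^3 - 3*d^2 - 10*d + 24) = (d - 5)*(d - 2)*(d^2 - d - 12) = (d - 5)*(d - 4)*(d - 2)*(d + 3)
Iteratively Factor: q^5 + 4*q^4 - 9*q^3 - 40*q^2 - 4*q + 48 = (q + 2)*(q^4 + 2*q^3 - 13*q^2 - 14*q + 24) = (q + 2)*(q + 4)*(q^3 - 2*q^2 - 5*q + 6) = (q - 3)*(q + 2)*(q + 4)*(q^2 + q - 2) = (q - 3)*(q - 1)*(q + 2)*(q + 4)*(q + 2)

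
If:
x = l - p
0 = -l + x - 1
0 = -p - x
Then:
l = 0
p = -1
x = 1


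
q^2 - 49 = (q - 7)*(q + 7)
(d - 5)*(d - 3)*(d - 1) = d^3 - 9*d^2 + 23*d - 15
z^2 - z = z*(z - 1)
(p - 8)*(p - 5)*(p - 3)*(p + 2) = p^4 - 14*p^3 + 47*p^2 + 38*p - 240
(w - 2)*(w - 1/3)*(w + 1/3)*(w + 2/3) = w^4 - 4*w^3/3 - 13*w^2/9 + 4*w/27 + 4/27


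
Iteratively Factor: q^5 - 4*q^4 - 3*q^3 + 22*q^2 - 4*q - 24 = (q - 2)*(q^4 - 2*q^3 - 7*q^2 + 8*q + 12) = (q - 2)*(q + 1)*(q^3 - 3*q^2 - 4*q + 12) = (q - 2)^2*(q + 1)*(q^2 - q - 6) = (q - 2)^2*(q + 1)*(q + 2)*(q - 3)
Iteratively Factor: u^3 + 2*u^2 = (u)*(u^2 + 2*u) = u*(u + 2)*(u)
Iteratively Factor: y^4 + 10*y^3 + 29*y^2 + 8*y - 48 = (y + 3)*(y^3 + 7*y^2 + 8*y - 16) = (y - 1)*(y + 3)*(y^2 + 8*y + 16) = (y - 1)*(y + 3)*(y + 4)*(y + 4)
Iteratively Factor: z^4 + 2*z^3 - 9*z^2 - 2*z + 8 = (z + 1)*(z^3 + z^2 - 10*z + 8) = (z - 2)*(z + 1)*(z^2 + 3*z - 4) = (z - 2)*(z + 1)*(z + 4)*(z - 1)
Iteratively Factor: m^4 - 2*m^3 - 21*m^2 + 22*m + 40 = (m - 2)*(m^3 - 21*m - 20) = (m - 2)*(m + 1)*(m^2 - m - 20) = (m - 2)*(m + 1)*(m + 4)*(m - 5)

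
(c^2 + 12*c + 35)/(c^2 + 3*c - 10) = (c + 7)/(c - 2)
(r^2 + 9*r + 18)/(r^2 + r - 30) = (r + 3)/(r - 5)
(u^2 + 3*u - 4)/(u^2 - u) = (u + 4)/u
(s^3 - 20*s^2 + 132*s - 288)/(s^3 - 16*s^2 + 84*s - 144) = (s - 8)/(s - 4)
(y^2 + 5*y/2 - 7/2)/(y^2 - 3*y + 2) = (y + 7/2)/(y - 2)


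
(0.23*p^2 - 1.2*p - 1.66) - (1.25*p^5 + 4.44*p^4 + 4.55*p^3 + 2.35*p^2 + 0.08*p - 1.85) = -1.25*p^5 - 4.44*p^4 - 4.55*p^3 - 2.12*p^2 - 1.28*p + 0.19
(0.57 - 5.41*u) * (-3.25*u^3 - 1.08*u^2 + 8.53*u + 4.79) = 17.5825*u^4 + 3.9903*u^3 - 46.7629*u^2 - 21.0518*u + 2.7303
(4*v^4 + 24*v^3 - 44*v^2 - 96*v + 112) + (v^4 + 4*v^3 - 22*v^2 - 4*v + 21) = 5*v^4 + 28*v^3 - 66*v^2 - 100*v + 133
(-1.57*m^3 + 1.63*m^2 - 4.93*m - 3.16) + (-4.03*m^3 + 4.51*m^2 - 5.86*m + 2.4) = -5.6*m^3 + 6.14*m^2 - 10.79*m - 0.76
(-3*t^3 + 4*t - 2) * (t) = -3*t^4 + 4*t^2 - 2*t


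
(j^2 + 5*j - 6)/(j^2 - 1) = (j + 6)/(j + 1)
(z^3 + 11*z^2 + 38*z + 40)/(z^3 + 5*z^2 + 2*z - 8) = (z + 5)/(z - 1)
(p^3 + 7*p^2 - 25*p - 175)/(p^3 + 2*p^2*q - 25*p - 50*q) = (p + 7)/(p + 2*q)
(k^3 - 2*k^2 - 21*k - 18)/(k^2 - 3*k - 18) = k + 1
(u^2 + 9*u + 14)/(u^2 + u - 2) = (u + 7)/(u - 1)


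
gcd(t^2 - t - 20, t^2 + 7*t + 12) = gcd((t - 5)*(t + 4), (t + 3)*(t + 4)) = t + 4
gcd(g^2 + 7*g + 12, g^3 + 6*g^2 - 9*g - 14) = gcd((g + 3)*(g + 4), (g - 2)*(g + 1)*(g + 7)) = 1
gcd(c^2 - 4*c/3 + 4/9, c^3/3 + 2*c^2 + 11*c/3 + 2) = 1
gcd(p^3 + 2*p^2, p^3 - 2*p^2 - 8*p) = p^2 + 2*p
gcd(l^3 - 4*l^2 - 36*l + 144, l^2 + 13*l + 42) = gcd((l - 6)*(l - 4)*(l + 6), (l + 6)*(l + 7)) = l + 6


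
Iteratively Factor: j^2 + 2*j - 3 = (j - 1)*(j + 3)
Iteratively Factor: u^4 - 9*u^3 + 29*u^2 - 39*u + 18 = (u - 3)*(u^3 - 6*u^2 + 11*u - 6) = (u - 3)*(u - 1)*(u^2 - 5*u + 6) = (u - 3)^2*(u - 1)*(u - 2)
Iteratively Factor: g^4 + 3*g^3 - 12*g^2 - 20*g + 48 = (g - 2)*(g^3 + 5*g^2 - 2*g - 24) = (g - 2)^2*(g^2 + 7*g + 12) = (g - 2)^2*(g + 3)*(g + 4)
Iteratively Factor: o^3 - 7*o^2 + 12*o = (o - 3)*(o^2 - 4*o) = o*(o - 3)*(o - 4)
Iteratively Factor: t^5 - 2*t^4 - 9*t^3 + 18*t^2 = (t + 3)*(t^4 - 5*t^3 + 6*t^2) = (t - 2)*(t + 3)*(t^3 - 3*t^2) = (t - 3)*(t - 2)*(t + 3)*(t^2) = t*(t - 3)*(t - 2)*(t + 3)*(t)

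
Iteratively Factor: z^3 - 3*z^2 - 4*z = (z - 4)*(z^2 + z) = z*(z - 4)*(z + 1)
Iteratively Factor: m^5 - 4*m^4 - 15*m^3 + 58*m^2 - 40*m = (m - 2)*(m^4 - 2*m^3 - 19*m^2 + 20*m) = m*(m - 2)*(m^3 - 2*m^2 - 19*m + 20) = m*(m - 2)*(m - 1)*(m^2 - m - 20) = m*(m - 5)*(m - 2)*(m - 1)*(m + 4)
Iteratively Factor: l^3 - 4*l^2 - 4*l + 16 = (l - 2)*(l^2 - 2*l - 8) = (l - 2)*(l + 2)*(l - 4)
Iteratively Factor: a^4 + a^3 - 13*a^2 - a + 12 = (a + 4)*(a^3 - 3*a^2 - a + 3) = (a + 1)*(a + 4)*(a^2 - 4*a + 3) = (a - 1)*(a + 1)*(a + 4)*(a - 3)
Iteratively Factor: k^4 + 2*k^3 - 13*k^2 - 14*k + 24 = (k - 3)*(k^3 + 5*k^2 + 2*k - 8) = (k - 3)*(k + 4)*(k^2 + k - 2) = (k - 3)*(k + 2)*(k + 4)*(k - 1)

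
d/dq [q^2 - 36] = 2*q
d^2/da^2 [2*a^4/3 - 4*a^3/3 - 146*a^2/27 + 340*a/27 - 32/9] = 8*a^2 - 8*a - 292/27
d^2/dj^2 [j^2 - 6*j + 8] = 2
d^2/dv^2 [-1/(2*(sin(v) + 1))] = (sin(v) - 2)/(2*(sin(v) + 1)^2)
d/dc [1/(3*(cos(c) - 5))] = sin(c)/(3*(cos(c) - 5)^2)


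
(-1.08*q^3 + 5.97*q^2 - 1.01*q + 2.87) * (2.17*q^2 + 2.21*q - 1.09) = -2.3436*q^5 + 10.5681*q^4 + 12.1792*q^3 - 2.5115*q^2 + 7.4436*q - 3.1283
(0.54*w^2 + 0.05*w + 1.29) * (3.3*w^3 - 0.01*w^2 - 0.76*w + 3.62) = 1.782*w^5 + 0.1596*w^4 + 3.8461*w^3 + 1.9039*w^2 - 0.7994*w + 4.6698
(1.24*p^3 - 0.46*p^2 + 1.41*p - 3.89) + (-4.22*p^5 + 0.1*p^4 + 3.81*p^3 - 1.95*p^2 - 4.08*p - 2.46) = -4.22*p^5 + 0.1*p^4 + 5.05*p^3 - 2.41*p^2 - 2.67*p - 6.35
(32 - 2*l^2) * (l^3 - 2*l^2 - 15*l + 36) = -2*l^5 + 4*l^4 + 62*l^3 - 136*l^2 - 480*l + 1152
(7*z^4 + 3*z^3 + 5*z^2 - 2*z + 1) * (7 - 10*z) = -70*z^5 + 19*z^4 - 29*z^3 + 55*z^2 - 24*z + 7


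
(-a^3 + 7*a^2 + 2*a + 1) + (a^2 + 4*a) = -a^3 + 8*a^2 + 6*a + 1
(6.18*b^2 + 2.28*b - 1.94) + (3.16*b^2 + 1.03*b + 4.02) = 9.34*b^2 + 3.31*b + 2.08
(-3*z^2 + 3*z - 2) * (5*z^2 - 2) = -15*z^4 + 15*z^3 - 4*z^2 - 6*z + 4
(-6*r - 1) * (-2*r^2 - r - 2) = 12*r^3 + 8*r^2 + 13*r + 2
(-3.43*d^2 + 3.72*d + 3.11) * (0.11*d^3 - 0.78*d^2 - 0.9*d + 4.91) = -0.3773*d^5 + 3.0846*d^4 + 0.5275*d^3 - 22.6151*d^2 + 15.4662*d + 15.2701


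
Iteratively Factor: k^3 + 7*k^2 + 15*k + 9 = (k + 1)*(k^2 + 6*k + 9) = (k + 1)*(k + 3)*(k + 3)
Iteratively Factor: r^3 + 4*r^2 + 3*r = (r + 1)*(r^2 + 3*r) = r*(r + 1)*(r + 3)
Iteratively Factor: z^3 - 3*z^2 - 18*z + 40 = (z - 5)*(z^2 + 2*z - 8) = (z - 5)*(z + 4)*(z - 2)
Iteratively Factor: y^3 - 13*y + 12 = (y + 4)*(y^2 - 4*y + 3) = (y - 3)*(y + 4)*(y - 1)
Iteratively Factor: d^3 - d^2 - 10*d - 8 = (d + 1)*(d^2 - 2*d - 8) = (d - 4)*(d + 1)*(d + 2)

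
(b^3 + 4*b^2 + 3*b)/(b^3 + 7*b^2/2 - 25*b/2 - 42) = 2*b*(b + 1)/(2*b^2 + b - 28)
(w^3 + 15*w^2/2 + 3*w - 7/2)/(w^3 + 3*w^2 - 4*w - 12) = (2*w^3 + 15*w^2 + 6*w - 7)/(2*(w^3 + 3*w^2 - 4*w - 12))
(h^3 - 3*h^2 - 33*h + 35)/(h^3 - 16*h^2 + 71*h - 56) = (h + 5)/(h - 8)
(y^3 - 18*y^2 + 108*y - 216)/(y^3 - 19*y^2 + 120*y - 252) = (y - 6)/(y - 7)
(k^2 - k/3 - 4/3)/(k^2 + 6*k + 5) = (k - 4/3)/(k + 5)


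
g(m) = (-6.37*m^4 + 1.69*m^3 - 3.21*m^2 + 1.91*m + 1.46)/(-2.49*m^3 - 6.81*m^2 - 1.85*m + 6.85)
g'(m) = (7.47*m^2 + 13.62*m + 1.85)*(-6.37*m^4 + 1.69*m^3 - 3.21*m^2 + 1.91*m + 1.46)/(-2.49*m^3 - 6.81*m^2 - 1.85*m + 6.85)^2 + (-25.48*m^3 + 5.07*m^2 - 6.42*m + 1.91)/(-2.49*m^3 - 6.81*m^2 - 1.85*m + 6.85) = (15.8613*m^6 + 86.7594*m^5 + 15.8517*m^4 - 171.2792*m^3 + 64.5813*m^2 - 24.0918*m + 15.7845)/(6.2001*m^6 + 33.9138*m^5 + 55.5891*m^4 - 8.916*m^3 - 89.8745*m^2 - 25.345*m + 46.9225)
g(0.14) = 0.26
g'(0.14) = 0.32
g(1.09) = 1.09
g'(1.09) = 0.64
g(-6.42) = -28.75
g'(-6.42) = 1.52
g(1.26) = 1.23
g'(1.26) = 0.98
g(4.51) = 6.88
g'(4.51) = 2.12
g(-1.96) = -39.61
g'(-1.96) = 23.91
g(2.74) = 3.40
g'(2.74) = 1.77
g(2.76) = 3.43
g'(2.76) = 1.78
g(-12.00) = -40.43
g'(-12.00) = 2.35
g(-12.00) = -40.43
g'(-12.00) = 2.35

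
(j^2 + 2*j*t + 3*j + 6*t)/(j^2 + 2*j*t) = (j + 3)/j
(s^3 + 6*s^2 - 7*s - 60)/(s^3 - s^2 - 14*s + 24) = (s + 5)/(s - 2)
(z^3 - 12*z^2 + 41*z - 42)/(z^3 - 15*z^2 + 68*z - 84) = (z - 3)/(z - 6)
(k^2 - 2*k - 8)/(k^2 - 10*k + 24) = (k + 2)/(k - 6)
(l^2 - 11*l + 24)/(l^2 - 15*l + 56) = (l - 3)/(l - 7)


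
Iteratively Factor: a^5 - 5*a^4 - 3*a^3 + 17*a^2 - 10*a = (a - 1)*(a^4 - 4*a^3 - 7*a^2 + 10*a) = a*(a - 1)*(a^3 - 4*a^2 - 7*a + 10) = a*(a - 1)*(a + 2)*(a^2 - 6*a + 5) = a*(a - 1)^2*(a + 2)*(a - 5)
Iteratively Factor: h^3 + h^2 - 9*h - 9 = (h - 3)*(h^2 + 4*h + 3) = (h - 3)*(h + 3)*(h + 1)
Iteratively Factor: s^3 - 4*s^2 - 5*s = (s + 1)*(s^2 - 5*s) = s*(s + 1)*(s - 5)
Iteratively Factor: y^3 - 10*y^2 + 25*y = (y)*(y^2 - 10*y + 25) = y*(y - 5)*(y - 5)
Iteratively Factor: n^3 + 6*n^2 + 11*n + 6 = (n + 1)*(n^2 + 5*n + 6) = (n + 1)*(n + 3)*(n + 2)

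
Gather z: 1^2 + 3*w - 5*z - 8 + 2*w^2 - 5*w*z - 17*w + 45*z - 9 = 2*w^2 - 14*w + z*(40 - 5*w) - 16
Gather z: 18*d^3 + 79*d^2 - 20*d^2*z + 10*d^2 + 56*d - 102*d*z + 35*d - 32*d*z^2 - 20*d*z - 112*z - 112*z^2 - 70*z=18*d^3 + 89*d^2 + 91*d + z^2*(-32*d - 112) + z*(-20*d^2 - 122*d - 182)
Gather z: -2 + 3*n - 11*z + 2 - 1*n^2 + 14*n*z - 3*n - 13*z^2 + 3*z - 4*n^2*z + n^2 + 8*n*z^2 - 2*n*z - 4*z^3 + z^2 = -4*z^3 + z^2*(8*n - 12) + z*(-4*n^2 + 12*n - 8)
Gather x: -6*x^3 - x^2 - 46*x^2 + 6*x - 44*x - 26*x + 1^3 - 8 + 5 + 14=-6*x^3 - 47*x^2 - 64*x + 12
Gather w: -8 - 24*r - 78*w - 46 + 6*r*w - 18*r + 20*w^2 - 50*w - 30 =-42*r + 20*w^2 + w*(6*r - 128) - 84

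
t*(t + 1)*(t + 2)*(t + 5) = t^4 + 8*t^3 + 17*t^2 + 10*t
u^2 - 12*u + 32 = (u - 8)*(u - 4)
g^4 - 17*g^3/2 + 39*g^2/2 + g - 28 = (g - 4)*(g - 7/2)*(g - 2)*(g + 1)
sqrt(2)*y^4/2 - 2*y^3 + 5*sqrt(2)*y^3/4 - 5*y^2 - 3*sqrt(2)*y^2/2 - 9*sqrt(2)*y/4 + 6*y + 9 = (y - 3/2)*(y + 3)*(y - 2*sqrt(2))*(sqrt(2)*y/2 + sqrt(2)/2)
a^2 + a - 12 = (a - 3)*(a + 4)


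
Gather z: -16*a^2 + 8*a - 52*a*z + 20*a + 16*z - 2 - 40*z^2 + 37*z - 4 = -16*a^2 + 28*a - 40*z^2 + z*(53 - 52*a) - 6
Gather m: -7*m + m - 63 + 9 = -6*m - 54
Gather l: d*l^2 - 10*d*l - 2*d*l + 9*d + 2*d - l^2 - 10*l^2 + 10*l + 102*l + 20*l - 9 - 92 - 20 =11*d + l^2*(d - 11) + l*(132 - 12*d) - 121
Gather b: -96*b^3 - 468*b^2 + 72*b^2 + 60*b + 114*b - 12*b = -96*b^3 - 396*b^2 + 162*b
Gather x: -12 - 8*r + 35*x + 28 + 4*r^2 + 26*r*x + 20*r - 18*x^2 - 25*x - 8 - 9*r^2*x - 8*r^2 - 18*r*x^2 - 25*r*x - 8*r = -4*r^2 + 4*r + x^2*(-18*r - 18) + x*(-9*r^2 + r + 10) + 8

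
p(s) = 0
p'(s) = 0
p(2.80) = 0.00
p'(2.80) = 0.00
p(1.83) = 0.00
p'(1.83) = 0.00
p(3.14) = 0.00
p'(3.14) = 0.00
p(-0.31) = 0.00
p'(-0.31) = 0.00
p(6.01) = 0.00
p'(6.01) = 0.00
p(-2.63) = 0.00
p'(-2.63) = 0.00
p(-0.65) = 0.00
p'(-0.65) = 0.00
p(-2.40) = 0.00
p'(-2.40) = 0.00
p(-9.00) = 0.00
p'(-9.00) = 0.00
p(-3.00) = 0.00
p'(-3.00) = 0.00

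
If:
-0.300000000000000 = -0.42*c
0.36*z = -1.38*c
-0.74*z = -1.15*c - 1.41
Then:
No Solution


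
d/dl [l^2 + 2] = 2*l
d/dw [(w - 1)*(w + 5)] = 2*w + 4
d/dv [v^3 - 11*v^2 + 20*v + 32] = 3*v^2 - 22*v + 20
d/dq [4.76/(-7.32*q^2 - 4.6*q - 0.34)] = (69.6864*q + 21.896)/(7.32*q^2 + 4.6*q + 0.34)^2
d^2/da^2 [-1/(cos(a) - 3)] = (cos(a)^2 + 3*cos(a) - 2)/(cos(a) - 3)^3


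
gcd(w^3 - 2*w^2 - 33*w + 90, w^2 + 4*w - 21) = w - 3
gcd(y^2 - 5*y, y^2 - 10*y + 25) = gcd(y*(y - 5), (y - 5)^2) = y - 5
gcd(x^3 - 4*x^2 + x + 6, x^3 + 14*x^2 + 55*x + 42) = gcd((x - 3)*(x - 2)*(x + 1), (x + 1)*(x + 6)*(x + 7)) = x + 1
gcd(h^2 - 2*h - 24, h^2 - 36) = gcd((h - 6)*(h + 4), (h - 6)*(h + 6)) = h - 6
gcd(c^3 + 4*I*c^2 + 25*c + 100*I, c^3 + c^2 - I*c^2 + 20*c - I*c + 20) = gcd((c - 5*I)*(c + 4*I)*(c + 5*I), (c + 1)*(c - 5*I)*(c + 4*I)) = c^2 - I*c + 20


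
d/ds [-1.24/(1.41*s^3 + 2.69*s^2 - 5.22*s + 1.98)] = (5.2452*s^2 + 6.6712*s - 6.4728)/(1.41*s^3 + 2.69*s^2 - 5.22*s + 1.98)^2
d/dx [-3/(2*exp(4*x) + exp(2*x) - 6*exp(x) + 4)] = 6*(4*exp(3*x) + exp(x) - 3)*exp(x)/(2*exp(4*x) + exp(2*x) - 6*exp(x) + 4)^2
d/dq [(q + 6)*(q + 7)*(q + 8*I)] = 3*q^2 + q*(26 + 16*I) + 42 + 104*I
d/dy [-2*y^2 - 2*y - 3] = -4*y - 2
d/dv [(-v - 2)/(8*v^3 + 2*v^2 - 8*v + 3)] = (-8*v^3 - 2*v^2 + 8*v + 4*(v + 2)*(6*v^2 + v - 2) - 3)/(8*v^3 + 2*v^2 - 8*v + 3)^2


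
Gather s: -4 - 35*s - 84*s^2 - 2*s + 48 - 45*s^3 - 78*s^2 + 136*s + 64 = -45*s^3 - 162*s^2 + 99*s + 108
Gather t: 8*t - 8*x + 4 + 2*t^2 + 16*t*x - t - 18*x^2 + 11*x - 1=2*t^2 + t*(16*x + 7) - 18*x^2 + 3*x + 3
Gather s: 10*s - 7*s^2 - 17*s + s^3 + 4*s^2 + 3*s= s^3 - 3*s^2 - 4*s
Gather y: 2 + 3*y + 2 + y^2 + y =y^2 + 4*y + 4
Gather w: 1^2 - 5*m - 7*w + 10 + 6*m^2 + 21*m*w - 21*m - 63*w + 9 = 6*m^2 - 26*m + w*(21*m - 70) + 20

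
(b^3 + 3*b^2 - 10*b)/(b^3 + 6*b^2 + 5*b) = (b - 2)/(b + 1)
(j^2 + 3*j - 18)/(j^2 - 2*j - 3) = (j + 6)/(j + 1)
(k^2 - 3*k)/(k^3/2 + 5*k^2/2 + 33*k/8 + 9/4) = 8*k*(k - 3)/(4*k^3 + 20*k^2 + 33*k + 18)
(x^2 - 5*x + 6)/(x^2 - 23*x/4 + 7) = 4*(x^2 - 5*x + 6)/(4*x^2 - 23*x + 28)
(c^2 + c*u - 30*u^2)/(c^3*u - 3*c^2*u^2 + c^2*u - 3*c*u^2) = (c^2 + c*u - 30*u^2)/(c*u*(c^2 - 3*c*u + c - 3*u))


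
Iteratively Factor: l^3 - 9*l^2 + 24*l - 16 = (l - 1)*(l^2 - 8*l + 16) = (l - 4)*(l - 1)*(l - 4)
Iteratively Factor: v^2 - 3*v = (v - 3)*(v)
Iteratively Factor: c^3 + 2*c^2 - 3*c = (c - 1)*(c^2 + 3*c) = c*(c - 1)*(c + 3)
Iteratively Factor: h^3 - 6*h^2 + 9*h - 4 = (h - 1)*(h^2 - 5*h + 4) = (h - 1)^2*(h - 4)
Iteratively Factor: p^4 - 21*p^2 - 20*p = (p + 4)*(p^3 - 4*p^2 - 5*p) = (p - 5)*(p + 4)*(p^2 + p) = p*(p - 5)*(p + 4)*(p + 1)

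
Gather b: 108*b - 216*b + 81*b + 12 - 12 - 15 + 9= -27*b - 6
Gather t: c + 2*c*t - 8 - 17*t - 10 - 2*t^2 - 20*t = c - 2*t^2 + t*(2*c - 37) - 18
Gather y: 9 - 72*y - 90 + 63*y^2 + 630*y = 63*y^2 + 558*y - 81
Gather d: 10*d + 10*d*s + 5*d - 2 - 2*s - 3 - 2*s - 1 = d*(10*s + 15) - 4*s - 6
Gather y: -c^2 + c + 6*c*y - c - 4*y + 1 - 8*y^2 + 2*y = -c^2 - 8*y^2 + y*(6*c - 2) + 1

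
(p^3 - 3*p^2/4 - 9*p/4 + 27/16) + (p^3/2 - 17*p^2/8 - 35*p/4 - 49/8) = 3*p^3/2 - 23*p^2/8 - 11*p - 71/16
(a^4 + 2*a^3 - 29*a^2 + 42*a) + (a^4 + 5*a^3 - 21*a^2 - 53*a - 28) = 2*a^4 + 7*a^3 - 50*a^2 - 11*a - 28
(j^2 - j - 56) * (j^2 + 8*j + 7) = j^4 + 7*j^3 - 57*j^2 - 455*j - 392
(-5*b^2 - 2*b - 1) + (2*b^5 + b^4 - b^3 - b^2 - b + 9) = 2*b^5 + b^4 - b^3 - 6*b^2 - 3*b + 8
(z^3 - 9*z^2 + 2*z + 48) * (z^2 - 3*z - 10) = z^5 - 12*z^4 + 19*z^3 + 132*z^2 - 164*z - 480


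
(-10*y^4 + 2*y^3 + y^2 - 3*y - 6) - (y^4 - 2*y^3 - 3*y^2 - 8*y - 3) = -11*y^4 + 4*y^3 + 4*y^2 + 5*y - 3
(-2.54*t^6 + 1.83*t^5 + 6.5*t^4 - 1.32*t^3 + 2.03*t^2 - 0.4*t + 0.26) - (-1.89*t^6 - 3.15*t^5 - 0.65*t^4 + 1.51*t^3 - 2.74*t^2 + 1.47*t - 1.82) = -0.65*t^6 + 4.98*t^5 + 7.15*t^4 - 2.83*t^3 + 4.77*t^2 - 1.87*t + 2.08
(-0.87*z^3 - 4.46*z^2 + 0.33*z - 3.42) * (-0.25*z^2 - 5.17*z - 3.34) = 0.2175*z^5 + 5.6129*z^4 + 25.8815*z^3 + 14.0453*z^2 + 16.5792*z + 11.4228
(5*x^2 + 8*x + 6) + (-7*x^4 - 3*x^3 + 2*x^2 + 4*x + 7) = -7*x^4 - 3*x^3 + 7*x^2 + 12*x + 13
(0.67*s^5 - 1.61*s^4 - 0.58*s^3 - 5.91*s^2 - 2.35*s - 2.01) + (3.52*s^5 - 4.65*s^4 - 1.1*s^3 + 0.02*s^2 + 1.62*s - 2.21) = 4.19*s^5 - 6.26*s^4 - 1.68*s^3 - 5.89*s^2 - 0.73*s - 4.22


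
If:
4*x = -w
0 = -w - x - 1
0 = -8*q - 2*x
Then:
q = -1/12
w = -4/3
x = 1/3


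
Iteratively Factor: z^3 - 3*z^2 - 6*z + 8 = (z - 1)*(z^2 - 2*z - 8) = (z - 1)*(z + 2)*(z - 4)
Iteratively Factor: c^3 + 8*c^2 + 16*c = (c + 4)*(c^2 + 4*c) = (c + 4)^2*(c)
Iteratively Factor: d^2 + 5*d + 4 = (d + 1)*(d + 4)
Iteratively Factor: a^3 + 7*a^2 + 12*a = (a + 3)*(a^2 + 4*a) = a*(a + 3)*(a + 4)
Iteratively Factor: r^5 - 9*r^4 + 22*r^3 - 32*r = (r - 4)*(r^4 - 5*r^3 + 2*r^2 + 8*r) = (r - 4)^2*(r^3 - r^2 - 2*r) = (r - 4)^2*(r + 1)*(r^2 - 2*r) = (r - 4)^2*(r - 2)*(r + 1)*(r)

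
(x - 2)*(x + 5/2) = x^2 + x/2 - 5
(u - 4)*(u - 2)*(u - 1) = u^3 - 7*u^2 + 14*u - 8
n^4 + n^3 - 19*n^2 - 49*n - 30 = (n - 5)*(n + 1)*(n + 2)*(n + 3)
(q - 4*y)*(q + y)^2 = q^3 - 2*q^2*y - 7*q*y^2 - 4*y^3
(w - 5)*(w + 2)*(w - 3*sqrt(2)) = w^3 - 3*sqrt(2)*w^2 - 3*w^2 - 10*w + 9*sqrt(2)*w + 30*sqrt(2)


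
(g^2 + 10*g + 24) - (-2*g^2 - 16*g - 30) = 3*g^2 + 26*g + 54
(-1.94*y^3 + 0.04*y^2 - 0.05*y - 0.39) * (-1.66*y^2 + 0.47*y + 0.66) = 3.2204*y^5 - 0.9782*y^4 - 1.1786*y^3 + 0.6503*y^2 - 0.2163*y - 0.2574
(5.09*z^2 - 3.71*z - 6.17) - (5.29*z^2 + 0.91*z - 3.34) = -0.2*z^2 - 4.62*z - 2.83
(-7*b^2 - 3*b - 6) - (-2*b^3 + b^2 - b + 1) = 2*b^3 - 8*b^2 - 2*b - 7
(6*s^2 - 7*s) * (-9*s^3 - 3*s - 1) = -54*s^5 + 63*s^4 - 18*s^3 + 15*s^2 + 7*s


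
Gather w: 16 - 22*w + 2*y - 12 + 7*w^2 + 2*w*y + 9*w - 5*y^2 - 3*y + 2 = 7*w^2 + w*(2*y - 13) - 5*y^2 - y + 6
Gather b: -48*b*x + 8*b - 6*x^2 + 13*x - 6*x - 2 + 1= b*(8 - 48*x) - 6*x^2 + 7*x - 1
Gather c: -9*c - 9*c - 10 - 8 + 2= -18*c - 16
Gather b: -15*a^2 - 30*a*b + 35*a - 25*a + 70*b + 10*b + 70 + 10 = -15*a^2 + 10*a + b*(80 - 30*a) + 80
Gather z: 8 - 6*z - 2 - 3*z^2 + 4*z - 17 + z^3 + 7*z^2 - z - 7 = z^3 + 4*z^2 - 3*z - 18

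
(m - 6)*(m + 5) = m^2 - m - 30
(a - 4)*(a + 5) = a^2 + a - 20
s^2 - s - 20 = (s - 5)*(s + 4)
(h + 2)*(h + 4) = h^2 + 6*h + 8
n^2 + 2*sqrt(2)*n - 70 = (n - 5*sqrt(2))*(n + 7*sqrt(2))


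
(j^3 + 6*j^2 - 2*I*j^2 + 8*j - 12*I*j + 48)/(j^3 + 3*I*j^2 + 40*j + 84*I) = (j^2 + j*(6 - 4*I) - 24*I)/(j^2 + I*j + 42)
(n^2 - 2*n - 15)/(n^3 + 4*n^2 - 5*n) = (n^2 - 2*n - 15)/(n*(n^2 + 4*n - 5))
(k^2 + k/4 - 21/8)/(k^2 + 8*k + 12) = (k^2 + k/4 - 21/8)/(k^2 + 8*k + 12)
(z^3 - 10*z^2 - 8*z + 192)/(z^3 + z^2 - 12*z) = (z^2 - 14*z + 48)/(z*(z - 3))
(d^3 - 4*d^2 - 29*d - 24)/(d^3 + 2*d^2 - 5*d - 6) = (d - 8)/(d - 2)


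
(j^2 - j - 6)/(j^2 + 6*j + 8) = (j - 3)/(j + 4)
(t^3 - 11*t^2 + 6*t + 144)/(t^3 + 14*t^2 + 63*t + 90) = (t^2 - 14*t + 48)/(t^2 + 11*t + 30)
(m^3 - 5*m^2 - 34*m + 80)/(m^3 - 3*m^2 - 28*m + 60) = (m - 8)/(m - 6)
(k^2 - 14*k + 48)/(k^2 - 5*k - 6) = (k - 8)/(k + 1)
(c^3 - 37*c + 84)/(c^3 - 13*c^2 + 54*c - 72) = (c + 7)/(c - 6)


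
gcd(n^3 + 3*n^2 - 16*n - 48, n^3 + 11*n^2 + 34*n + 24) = n + 4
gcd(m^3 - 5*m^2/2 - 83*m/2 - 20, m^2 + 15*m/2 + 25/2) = m + 5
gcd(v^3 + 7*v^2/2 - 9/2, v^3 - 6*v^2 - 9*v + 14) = v - 1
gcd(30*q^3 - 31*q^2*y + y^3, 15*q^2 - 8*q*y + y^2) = -5*q + y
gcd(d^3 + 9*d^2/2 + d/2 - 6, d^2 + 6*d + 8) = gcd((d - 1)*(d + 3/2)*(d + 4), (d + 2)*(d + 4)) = d + 4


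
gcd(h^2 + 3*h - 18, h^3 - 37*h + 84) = h - 3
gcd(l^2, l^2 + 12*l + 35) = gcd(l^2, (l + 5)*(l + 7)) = 1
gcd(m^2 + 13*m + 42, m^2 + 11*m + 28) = m + 7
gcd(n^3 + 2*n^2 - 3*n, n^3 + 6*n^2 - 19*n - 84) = n + 3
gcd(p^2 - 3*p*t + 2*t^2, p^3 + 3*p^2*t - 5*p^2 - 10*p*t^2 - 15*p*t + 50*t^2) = p - 2*t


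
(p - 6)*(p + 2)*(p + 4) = p^3 - 28*p - 48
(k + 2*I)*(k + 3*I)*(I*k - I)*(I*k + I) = -k^4 - 5*I*k^3 + 7*k^2 + 5*I*k - 6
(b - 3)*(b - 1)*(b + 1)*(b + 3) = b^4 - 10*b^2 + 9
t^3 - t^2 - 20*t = t*(t - 5)*(t + 4)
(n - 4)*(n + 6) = n^2 + 2*n - 24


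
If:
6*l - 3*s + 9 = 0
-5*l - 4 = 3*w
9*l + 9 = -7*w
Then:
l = -1/8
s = 11/4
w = -9/8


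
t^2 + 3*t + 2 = (t + 1)*(t + 2)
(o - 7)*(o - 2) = o^2 - 9*o + 14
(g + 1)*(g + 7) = g^2 + 8*g + 7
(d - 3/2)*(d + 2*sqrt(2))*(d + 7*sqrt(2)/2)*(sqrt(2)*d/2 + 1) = sqrt(2)*d^4/2 - 3*sqrt(2)*d^3/4 + 13*d^3/2 - 39*d^2/4 + 25*sqrt(2)*d^2/2 - 75*sqrt(2)*d/4 + 14*d - 21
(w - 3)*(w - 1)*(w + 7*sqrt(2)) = w^3 - 4*w^2 + 7*sqrt(2)*w^2 - 28*sqrt(2)*w + 3*w + 21*sqrt(2)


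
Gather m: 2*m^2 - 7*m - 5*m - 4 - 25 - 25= 2*m^2 - 12*m - 54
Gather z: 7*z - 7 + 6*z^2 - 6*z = 6*z^2 + z - 7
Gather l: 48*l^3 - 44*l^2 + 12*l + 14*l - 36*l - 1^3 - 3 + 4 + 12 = 48*l^3 - 44*l^2 - 10*l + 12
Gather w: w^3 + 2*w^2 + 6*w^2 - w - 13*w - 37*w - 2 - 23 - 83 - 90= w^3 + 8*w^2 - 51*w - 198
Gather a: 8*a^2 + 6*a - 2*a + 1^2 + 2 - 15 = 8*a^2 + 4*a - 12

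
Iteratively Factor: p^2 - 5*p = (p)*(p - 5)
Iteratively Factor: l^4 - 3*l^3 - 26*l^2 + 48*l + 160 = (l + 4)*(l^3 - 7*l^2 + 2*l + 40) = (l - 5)*(l + 4)*(l^2 - 2*l - 8) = (l - 5)*(l - 4)*(l + 4)*(l + 2)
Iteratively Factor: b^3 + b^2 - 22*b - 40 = (b + 2)*(b^2 - b - 20) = (b - 5)*(b + 2)*(b + 4)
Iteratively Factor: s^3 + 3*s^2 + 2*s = (s)*(s^2 + 3*s + 2) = s*(s + 1)*(s + 2)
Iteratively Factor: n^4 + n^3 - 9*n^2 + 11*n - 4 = (n - 1)*(n^3 + 2*n^2 - 7*n + 4) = (n - 1)^2*(n^2 + 3*n - 4) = (n - 1)^2*(n + 4)*(n - 1)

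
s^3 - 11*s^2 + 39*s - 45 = (s - 5)*(s - 3)^2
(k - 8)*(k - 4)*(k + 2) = k^3 - 10*k^2 + 8*k + 64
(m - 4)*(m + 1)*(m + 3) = m^3 - 13*m - 12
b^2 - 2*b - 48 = (b - 8)*(b + 6)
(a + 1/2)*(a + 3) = a^2 + 7*a/2 + 3/2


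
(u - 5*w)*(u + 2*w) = u^2 - 3*u*w - 10*w^2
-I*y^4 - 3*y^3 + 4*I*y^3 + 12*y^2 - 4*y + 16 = (y - 4)*(y - 2*I)^2*(-I*y + 1)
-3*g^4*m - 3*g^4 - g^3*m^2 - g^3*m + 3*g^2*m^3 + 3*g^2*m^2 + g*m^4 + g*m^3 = (-g + m)*(g + m)*(3*g + m)*(g*m + g)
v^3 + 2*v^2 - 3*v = v*(v - 1)*(v + 3)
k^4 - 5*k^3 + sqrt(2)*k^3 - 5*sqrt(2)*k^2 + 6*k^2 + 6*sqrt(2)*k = k*(k - 3)*(k - 2)*(k + sqrt(2))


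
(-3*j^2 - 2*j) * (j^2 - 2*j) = -3*j^4 + 4*j^3 + 4*j^2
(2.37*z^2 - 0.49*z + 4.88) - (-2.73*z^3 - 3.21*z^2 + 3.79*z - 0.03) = 2.73*z^3 + 5.58*z^2 - 4.28*z + 4.91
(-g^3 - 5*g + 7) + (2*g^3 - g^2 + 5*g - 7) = g^3 - g^2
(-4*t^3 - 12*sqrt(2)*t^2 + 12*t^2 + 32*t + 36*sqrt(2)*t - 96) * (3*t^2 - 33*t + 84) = -12*t^5 - 36*sqrt(2)*t^4 + 168*t^4 - 636*t^3 + 504*sqrt(2)*t^3 - 2196*sqrt(2)*t^2 - 336*t^2 + 3024*sqrt(2)*t + 5856*t - 8064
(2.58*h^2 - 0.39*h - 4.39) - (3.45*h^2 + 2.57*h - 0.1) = -0.87*h^2 - 2.96*h - 4.29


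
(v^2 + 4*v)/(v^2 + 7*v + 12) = v/(v + 3)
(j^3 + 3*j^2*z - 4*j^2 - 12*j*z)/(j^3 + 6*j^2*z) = (j^2 + 3*j*z - 4*j - 12*z)/(j*(j + 6*z))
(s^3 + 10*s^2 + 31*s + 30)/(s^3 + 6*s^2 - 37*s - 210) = (s^2 + 5*s + 6)/(s^2 + s - 42)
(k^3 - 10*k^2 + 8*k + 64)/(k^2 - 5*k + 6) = (k^3 - 10*k^2 + 8*k + 64)/(k^2 - 5*k + 6)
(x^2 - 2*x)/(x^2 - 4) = x/(x + 2)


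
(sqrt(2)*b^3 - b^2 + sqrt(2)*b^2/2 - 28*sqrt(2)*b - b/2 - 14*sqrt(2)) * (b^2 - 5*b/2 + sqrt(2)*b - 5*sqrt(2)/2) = sqrt(2)*b^5 - 2*sqrt(2)*b^4 + b^4 - 121*sqrt(2)*b^3/4 - 2*b^3 - 229*b^2/4 + 58*sqrt(2)*b^2 + 145*sqrt(2)*b/4 + 112*b + 70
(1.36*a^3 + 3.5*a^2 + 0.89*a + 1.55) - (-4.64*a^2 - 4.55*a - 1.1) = 1.36*a^3 + 8.14*a^2 + 5.44*a + 2.65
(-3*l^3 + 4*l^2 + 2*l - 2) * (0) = 0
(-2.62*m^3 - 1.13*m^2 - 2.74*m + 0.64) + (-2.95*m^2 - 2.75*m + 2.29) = -2.62*m^3 - 4.08*m^2 - 5.49*m + 2.93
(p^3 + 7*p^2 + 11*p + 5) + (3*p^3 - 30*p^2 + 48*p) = 4*p^3 - 23*p^2 + 59*p + 5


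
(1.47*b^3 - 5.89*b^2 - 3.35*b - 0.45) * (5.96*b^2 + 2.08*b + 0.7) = 8.7612*b^5 - 32.0468*b^4 - 31.1882*b^3 - 13.773*b^2 - 3.281*b - 0.315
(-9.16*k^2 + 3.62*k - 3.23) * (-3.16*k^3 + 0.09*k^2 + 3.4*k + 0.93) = 28.9456*k^5 - 12.2636*k^4 - 20.6114*k^3 + 3.4985*k^2 - 7.6154*k - 3.0039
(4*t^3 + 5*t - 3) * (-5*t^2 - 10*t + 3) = -20*t^5 - 40*t^4 - 13*t^3 - 35*t^2 + 45*t - 9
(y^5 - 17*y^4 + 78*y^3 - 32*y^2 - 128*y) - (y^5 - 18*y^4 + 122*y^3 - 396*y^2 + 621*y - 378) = y^4 - 44*y^3 + 364*y^2 - 749*y + 378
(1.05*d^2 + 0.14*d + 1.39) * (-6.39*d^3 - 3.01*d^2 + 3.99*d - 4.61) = -6.7095*d^5 - 4.0551*d^4 - 5.114*d^3 - 8.4658*d^2 + 4.9007*d - 6.4079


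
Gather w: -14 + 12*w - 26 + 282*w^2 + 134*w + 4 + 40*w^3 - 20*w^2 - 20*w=40*w^3 + 262*w^2 + 126*w - 36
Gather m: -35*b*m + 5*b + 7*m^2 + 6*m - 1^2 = 5*b + 7*m^2 + m*(6 - 35*b) - 1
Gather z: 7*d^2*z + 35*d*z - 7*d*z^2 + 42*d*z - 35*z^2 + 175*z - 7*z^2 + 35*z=z^2*(-7*d - 42) + z*(7*d^2 + 77*d + 210)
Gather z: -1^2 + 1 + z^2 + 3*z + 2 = z^2 + 3*z + 2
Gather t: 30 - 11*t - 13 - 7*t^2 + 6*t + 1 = -7*t^2 - 5*t + 18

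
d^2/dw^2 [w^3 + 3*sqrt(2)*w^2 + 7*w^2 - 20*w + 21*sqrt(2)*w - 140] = 6*w + 6*sqrt(2) + 14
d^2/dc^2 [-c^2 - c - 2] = -2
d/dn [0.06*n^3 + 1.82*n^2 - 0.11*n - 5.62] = 0.18*n^2 + 3.64*n - 0.11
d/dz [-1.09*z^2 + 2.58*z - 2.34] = 2.58 - 2.18*z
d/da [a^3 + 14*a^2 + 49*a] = 3*a^2 + 28*a + 49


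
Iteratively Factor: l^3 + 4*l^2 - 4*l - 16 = (l + 2)*(l^2 + 2*l - 8) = (l - 2)*(l + 2)*(l + 4)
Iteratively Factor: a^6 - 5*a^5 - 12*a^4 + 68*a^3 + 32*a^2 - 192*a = (a - 4)*(a^5 - a^4 - 16*a^3 + 4*a^2 + 48*a) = a*(a - 4)*(a^4 - a^3 - 16*a^2 + 4*a + 48) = a*(a - 4)*(a + 2)*(a^3 - 3*a^2 - 10*a + 24) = a*(a - 4)*(a + 2)*(a + 3)*(a^2 - 6*a + 8) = a*(a - 4)^2*(a + 2)*(a + 3)*(a - 2)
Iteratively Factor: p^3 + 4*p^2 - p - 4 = (p - 1)*(p^2 + 5*p + 4) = (p - 1)*(p + 4)*(p + 1)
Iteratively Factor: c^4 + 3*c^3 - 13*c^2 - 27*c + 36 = (c - 1)*(c^3 + 4*c^2 - 9*c - 36) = (c - 3)*(c - 1)*(c^2 + 7*c + 12) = (c - 3)*(c - 1)*(c + 4)*(c + 3)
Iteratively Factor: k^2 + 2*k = (k)*(k + 2)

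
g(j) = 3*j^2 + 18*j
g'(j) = 6*j + 18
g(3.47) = 98.58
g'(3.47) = 38.82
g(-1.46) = -19.89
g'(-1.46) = 9.24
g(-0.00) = 0.00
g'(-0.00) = 18.00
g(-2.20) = -25.08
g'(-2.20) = 4.80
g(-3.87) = -24.73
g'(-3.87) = -5.22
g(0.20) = 3.72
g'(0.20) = 19.20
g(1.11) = 23.68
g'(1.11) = 24.66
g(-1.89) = -23.30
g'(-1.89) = 6.66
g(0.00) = 0.00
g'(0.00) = 18.00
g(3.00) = 81.00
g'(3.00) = 36.00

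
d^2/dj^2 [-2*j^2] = -4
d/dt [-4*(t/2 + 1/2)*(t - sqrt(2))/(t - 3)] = 2*(-t^2 + 6*t - 4*sqrt(2) + 3)/(t^2 - 6*t + 9)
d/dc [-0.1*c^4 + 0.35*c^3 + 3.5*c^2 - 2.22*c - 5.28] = -0.4*c^3 + 1.05*c^2 + 7.0*c - 2.22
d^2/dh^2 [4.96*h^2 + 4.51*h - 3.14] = 9.92000000000000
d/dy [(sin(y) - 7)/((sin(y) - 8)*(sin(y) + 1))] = (14*sin(y) + cos(y)^2 - 58)*cos(y)/((sin(y) - 8)^2*(sin(y) + 1)^2)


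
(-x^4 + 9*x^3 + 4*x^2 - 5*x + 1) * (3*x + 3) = -3*x^5 + 24*x^4 + 39*x^3 - 3*x^2 - 12*x + 3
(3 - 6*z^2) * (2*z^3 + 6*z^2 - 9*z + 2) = -12*z^5 - 36*z^4 + 60*z^3 + 6*z^2 - 27*z + 6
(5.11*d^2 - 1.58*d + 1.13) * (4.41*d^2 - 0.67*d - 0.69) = 22.5351*d^4 - 10.3915*d^3 + 2.516*d^2 + 0.3331*d - 0.7797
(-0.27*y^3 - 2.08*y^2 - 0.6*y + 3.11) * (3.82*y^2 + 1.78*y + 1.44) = -1.0314*y^5 - 8.4262*y^4 - 6.3832*y^3 + 7.817*y^2 + 4.6718*y + 4.4784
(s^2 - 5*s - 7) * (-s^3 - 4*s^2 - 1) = -s^5 + s^4 + 27*s^3 + 27*s^2 + 5*s + 7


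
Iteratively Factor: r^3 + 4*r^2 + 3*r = (r + 1)*(r^2 + 3*r) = r*(r + 1)*(r + 3)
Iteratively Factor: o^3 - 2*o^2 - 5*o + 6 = (o - 1)*(o^2 - o - 6) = (o - 1)*(o + 2)*(o - 3)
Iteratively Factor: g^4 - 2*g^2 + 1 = (g - 1)*(g^3 + g^2 - g - 1) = (g - 1)^2*(g^2 + 2*g + 1) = (g - 1)^2*(g + 1)*(g + 1)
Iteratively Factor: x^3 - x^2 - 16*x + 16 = (x + 4)*(x^2 - 5*x + 4) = (x - 1)*(x + 4)*(x - 4)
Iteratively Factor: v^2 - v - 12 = (v - 4)*(v + 3)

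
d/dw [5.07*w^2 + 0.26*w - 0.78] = 10.14*w + 0.26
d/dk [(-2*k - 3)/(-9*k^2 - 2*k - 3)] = 18*k*(-k - 3)/(81*k^4 + 36*k^3 + 58*k^2 + 12*k + 9)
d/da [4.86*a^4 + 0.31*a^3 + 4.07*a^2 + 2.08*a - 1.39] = 19.44*a^3 + 0.93*a^2 + 8.14*a + 2.08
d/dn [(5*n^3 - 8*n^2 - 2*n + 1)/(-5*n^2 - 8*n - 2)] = (-25*n^4 - 80*n^3 + 24*n^2 + 42*n + 12)/(25*n^4 + 80*n^3 + 84*n^2 + 32*n + 4)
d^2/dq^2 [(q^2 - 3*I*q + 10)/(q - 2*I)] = 24/(q^3 - 6*I*q^2 - 12*q + 8*I)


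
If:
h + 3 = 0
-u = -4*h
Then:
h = -3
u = -12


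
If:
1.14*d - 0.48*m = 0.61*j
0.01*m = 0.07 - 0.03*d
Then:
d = 2.33333333333333 - 0.333333333333333*m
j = 4.36065573770492 - 1.40983606557377*m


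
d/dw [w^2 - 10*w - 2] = 2*w - 10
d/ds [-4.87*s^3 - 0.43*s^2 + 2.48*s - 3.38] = -14.61*s^2 - 0.86*s + 2.48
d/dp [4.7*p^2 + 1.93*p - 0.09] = 9.4*p + 1.93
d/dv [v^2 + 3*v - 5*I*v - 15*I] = 2*v + 3 - 5*I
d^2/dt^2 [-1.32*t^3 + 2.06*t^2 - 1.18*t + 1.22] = 4.12 - 7.92*t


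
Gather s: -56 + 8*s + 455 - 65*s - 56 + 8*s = 343 - 49*s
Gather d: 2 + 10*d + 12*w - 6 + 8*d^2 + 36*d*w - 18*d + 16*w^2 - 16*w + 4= 8*d^2 + d*(36*w - 8) + 16*w^2 - 4*w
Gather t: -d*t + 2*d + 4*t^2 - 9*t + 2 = 2*d + 4*t^2 + t*(-d - 9) + 2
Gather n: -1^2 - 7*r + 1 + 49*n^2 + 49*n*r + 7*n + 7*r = 49*n^2 + n*(49*r + 7)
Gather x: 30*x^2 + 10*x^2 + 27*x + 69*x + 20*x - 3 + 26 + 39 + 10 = 40*x^2 + 116*x + 72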